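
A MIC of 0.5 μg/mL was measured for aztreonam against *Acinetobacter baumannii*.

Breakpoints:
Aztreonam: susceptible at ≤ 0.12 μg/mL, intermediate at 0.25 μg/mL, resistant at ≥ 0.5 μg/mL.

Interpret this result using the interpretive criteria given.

Aztreonam: 0.5 μg/mL is ≥ 0.5 μg/mL — resistant

Resistant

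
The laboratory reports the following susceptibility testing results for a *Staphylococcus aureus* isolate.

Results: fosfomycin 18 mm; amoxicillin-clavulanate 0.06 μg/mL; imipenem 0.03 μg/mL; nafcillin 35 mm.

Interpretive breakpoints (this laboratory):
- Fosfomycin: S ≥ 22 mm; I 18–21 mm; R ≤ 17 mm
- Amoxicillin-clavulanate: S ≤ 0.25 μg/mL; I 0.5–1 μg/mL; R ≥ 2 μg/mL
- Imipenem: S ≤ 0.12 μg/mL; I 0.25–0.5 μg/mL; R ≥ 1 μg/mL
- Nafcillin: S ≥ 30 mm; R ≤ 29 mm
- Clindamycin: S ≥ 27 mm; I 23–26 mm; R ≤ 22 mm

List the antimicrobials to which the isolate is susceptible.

Fosfomycin: 18 mm is in 18–21 mm — intermediate
Amoxicillin-clavulanate (0.06 μg/mL) ≤ 0.25 μg/mL — S
Imipenem (0.03 μg/mL) ≤ 0.12 μg/mL ⇒ susceptible
Nafcillin (35 mm) ≥ 30 mm → susceptible

amoxicillin-clavulanate, imipenem, nafcillin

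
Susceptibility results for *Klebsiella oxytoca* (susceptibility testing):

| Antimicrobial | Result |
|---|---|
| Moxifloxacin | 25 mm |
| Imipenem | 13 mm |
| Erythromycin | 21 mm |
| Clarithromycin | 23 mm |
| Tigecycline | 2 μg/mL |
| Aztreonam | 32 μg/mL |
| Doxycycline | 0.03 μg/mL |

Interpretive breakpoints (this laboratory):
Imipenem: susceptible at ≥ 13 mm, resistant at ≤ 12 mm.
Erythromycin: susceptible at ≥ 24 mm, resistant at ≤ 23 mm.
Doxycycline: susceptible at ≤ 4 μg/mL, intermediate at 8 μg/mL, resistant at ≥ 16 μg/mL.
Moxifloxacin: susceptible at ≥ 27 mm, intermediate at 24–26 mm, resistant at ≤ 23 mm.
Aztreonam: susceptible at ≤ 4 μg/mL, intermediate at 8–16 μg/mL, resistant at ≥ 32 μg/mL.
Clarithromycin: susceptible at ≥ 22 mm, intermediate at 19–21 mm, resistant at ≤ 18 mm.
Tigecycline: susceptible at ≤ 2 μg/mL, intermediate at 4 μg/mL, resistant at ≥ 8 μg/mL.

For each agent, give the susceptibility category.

I, S, R, S, S, R, S

Moxifloxacin 25 mm: in 24–26 mm → Intermediate
Imipenem 13 mm: ≥ 13 mm ⇒ Susceptible
Erythromycin 21 mm: ≤ 23 mm — resistant
Clarithromycin 23 mm: ≥ 22 mm — Susceptible
Tigecycline 2 μg/mL: ≤ 2 μg/mL → Susceptible
Aztreonam: 32 μg/mL is ≥ 32 μg/mL ⇒ R
Doxycycline (0.03 μg/mL) ≤ 4 μg/mL → susceptible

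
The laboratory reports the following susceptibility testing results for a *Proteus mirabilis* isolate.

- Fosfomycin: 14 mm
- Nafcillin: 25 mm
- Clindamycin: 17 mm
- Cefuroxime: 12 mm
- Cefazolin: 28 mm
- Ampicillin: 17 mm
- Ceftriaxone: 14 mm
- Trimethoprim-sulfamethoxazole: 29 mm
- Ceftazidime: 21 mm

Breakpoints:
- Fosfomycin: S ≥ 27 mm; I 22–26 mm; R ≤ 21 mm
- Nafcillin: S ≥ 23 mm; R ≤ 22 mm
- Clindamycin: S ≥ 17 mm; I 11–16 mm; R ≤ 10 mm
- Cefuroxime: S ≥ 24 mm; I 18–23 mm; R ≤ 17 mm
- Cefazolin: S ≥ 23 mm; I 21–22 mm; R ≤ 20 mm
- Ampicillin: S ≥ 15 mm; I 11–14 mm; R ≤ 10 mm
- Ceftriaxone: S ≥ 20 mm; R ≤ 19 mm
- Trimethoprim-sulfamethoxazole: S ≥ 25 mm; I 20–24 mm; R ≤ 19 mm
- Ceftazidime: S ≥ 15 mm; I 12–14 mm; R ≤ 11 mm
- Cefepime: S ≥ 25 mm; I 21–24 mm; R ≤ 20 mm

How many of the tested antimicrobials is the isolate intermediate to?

Fosfomycin: 14 mm is ≤ 21 mm → R
Nafcillin: 25 mm is ≥ 23 mm → susceptible
Clindamycin: 17 mm is ≥ 17 mm → S
Cefuroxime (12 mm) ≤ 17 mm — resistant
Cefazolin (28 mm) ≥ 23 mm ⇒ Susceptible
Ampicillin 17 mm: ≥ 15 mm — S
Ceftriaxone (14 mm) ≤ 19 mm ⇒ Resistant
Trimethoprim-sulfamethoxazole 29 mm: ≥ 25 mm ⇒ Susceptible
Ceftazidime: 21 mm is ≥ 15 mm ⇒ Susceptible
Intermediate: 0

0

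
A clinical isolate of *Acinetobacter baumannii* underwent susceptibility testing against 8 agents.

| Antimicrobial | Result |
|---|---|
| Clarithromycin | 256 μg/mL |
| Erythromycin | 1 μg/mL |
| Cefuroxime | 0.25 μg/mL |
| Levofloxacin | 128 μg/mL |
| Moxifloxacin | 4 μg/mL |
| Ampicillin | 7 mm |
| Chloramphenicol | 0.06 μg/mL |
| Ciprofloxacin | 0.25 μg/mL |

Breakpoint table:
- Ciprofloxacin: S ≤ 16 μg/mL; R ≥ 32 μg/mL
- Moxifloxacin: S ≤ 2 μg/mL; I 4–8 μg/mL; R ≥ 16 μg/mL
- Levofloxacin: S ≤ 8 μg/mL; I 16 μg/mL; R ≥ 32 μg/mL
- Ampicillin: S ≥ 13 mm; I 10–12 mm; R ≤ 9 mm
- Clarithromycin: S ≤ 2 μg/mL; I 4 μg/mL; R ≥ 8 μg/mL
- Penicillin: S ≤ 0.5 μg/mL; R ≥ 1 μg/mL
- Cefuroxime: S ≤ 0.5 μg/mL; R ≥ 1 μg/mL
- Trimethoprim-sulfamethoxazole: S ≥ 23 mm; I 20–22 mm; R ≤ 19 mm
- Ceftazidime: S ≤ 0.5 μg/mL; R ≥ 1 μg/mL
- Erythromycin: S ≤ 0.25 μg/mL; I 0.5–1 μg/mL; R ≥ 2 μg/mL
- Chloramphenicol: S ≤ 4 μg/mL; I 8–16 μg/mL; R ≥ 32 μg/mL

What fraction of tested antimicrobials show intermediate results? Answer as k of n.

2 of 8

Clarithromycin 256 μg/mL: ≥ 8 μg/mL → R
Erythromycin 1 μg/mL: in 0.5–1 μg/mL — Intermediate
Cefuroxime (0.25 μg/mL) ≤ 0.5 μg/mL — Susceptible
Levofloxacin: 128 μg/mL is ≥ 32 μg/mL ⇒ resistant
Moxifloxacin: 4 μg/mL is in 4–8 μg/mL ⇒ Intermediate
Ampicillin: 7 mm is ≤ 9 mm — Resistant
Chloramphenicol 0.06 μg/mL: ≤ 4 μg/mL → S
Ciprofloxacin: 0.25 μg/mL is ≤ 16 μg/mL ⇒ susceptible
Intermediate: 2/8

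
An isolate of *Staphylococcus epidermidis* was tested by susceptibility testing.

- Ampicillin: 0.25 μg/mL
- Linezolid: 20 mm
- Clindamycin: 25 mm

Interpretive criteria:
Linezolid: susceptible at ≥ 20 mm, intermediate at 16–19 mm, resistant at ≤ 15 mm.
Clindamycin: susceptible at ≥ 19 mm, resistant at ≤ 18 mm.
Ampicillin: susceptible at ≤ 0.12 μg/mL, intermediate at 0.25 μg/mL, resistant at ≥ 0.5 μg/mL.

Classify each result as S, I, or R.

Ampicillin (0.25 μg/mL) = 0.25 μg/mL → Intermediate
Linezolid 20 mm: ≥ 20 mm ⇒ S
Clindamycin (25 mm) ≥ 19 mm ⇒ susceptible

I, S, S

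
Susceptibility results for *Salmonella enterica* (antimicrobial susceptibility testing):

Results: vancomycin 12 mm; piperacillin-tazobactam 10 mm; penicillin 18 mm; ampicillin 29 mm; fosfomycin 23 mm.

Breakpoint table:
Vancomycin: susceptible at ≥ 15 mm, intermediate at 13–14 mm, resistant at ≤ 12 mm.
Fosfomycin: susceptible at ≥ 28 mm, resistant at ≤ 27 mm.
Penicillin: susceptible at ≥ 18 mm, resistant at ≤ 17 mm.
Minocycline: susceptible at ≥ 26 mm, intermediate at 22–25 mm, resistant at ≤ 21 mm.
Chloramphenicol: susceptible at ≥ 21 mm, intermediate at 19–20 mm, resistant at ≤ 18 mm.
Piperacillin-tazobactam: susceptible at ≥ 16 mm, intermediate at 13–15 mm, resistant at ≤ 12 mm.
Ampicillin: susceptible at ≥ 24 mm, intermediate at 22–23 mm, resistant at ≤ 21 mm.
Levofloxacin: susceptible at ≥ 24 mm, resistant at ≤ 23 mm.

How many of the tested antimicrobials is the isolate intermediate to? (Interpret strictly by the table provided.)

Vancomycin 12 mm: ≤ 12 mm ⇒ Resistant
Piperacillin-tazobactam 10 mm: ≤ 12 mm → Resistant
Penicillin 18 mm: ≥ 18 mm → Susceptible
Ampicillin 29 mm: ≥ 24 mm → Susceptible
Fosfomycin 23 mm: ≤ 27 mm → resistant
Intermediate: 0

0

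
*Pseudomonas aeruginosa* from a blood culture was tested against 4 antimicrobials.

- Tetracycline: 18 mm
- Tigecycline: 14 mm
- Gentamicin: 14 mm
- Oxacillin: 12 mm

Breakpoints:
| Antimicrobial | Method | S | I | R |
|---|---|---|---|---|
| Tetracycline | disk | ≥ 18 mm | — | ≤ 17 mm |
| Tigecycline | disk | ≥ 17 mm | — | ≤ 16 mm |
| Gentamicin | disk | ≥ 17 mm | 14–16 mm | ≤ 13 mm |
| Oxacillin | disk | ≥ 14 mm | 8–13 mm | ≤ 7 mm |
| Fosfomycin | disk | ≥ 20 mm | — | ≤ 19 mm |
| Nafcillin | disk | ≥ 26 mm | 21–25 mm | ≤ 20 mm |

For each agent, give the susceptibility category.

Tetracycline 18 mm: ≥ 18 mm ⇒ Susceptible
Tigecycline 14 mm: ≤ 16 mm → R
Gentamicin 14 mm: in 14–16 mm → I
Oxacillin 12 mm: in 8–13 mm ⇒ I

S, R, I, I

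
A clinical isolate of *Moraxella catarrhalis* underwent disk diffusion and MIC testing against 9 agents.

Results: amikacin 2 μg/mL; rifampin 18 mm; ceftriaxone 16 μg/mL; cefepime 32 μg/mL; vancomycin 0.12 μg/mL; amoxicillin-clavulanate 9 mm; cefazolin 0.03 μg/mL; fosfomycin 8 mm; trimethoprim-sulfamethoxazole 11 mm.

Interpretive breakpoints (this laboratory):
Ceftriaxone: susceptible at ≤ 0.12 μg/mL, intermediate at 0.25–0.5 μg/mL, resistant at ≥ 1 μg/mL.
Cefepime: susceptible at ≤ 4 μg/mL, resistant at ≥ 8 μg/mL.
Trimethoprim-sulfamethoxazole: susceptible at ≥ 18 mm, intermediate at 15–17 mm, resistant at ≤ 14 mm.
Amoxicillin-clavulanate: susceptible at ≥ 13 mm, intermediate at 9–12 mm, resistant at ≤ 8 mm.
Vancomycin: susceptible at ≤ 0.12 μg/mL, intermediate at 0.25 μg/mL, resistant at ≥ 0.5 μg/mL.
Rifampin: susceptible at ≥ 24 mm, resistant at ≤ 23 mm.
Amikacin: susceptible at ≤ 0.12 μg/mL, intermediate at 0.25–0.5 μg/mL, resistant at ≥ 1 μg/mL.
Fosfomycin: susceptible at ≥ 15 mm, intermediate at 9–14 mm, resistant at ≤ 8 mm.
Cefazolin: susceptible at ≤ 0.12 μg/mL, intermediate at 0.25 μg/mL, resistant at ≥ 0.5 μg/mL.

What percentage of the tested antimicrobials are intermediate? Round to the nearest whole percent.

Amikacin: 2 μg/mL is ≥ 1 μg/mL → R
Rifampin (18 mm) ≤ 23 mm ⇒ R
Ceftriaxone (16 μg/mL) ≥ 1 μg/mL ⇒ R
Cefepime 32 μg/mL: ≥ 8 μg/mL → R
Vancomycin: 0.12 μg/mL is ≤ 0.12 μg/mL → Susceptible
Amoxicillin-clavulanate: 9 mm is in 9–12 mm → Intermediate
Cefazolin (0.03 μg/mL) ≤ 0.12 μg/mL → susceptible
Fosfomycin: 8 mm is ≤ 8 mm — R
Trimethoprim-sulfamethoxazole: 11 mm is ≤ 14 mm → resistant
Intermediate: 1/9

11%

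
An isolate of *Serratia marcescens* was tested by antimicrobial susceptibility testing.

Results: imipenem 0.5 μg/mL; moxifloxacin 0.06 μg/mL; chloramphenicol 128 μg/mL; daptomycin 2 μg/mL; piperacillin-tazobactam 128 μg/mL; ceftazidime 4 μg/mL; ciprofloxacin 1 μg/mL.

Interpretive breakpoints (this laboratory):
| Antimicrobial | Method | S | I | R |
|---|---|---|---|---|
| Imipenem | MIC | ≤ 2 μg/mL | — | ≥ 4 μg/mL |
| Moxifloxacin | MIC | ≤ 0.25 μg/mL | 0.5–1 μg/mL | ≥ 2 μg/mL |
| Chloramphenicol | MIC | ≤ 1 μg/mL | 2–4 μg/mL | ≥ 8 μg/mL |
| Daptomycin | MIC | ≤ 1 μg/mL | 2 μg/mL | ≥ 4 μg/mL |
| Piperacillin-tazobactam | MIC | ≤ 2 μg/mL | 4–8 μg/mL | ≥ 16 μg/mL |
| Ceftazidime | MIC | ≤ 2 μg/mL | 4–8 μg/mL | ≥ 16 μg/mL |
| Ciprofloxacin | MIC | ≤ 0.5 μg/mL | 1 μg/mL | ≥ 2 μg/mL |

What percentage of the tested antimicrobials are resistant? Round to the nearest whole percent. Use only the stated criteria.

Imipenem 0.5 μg/mL: ≤ 2 μg/mL ⇒ Susceptible
Moxifloxacin: 0.06 μg/mL is ≤ 0.25 μg/mL — Susceptible
Chloramphenicol: 128 μg/mL is ≥ 8 μg/mL → resistant
Daptomycin 2 μg/mL: = 2 μg/mL — I
Piperacillin-tazobactam: 128 μg/mL is ≥ 16 μg/mL → resistant
Ceftazidime (4 μg/mL) in 4–8 μg/mL → intermediate
Ciprofloxacin (1 μg/mL) = 1 μg/mL — Intermediate
Resistant: 2/7

29%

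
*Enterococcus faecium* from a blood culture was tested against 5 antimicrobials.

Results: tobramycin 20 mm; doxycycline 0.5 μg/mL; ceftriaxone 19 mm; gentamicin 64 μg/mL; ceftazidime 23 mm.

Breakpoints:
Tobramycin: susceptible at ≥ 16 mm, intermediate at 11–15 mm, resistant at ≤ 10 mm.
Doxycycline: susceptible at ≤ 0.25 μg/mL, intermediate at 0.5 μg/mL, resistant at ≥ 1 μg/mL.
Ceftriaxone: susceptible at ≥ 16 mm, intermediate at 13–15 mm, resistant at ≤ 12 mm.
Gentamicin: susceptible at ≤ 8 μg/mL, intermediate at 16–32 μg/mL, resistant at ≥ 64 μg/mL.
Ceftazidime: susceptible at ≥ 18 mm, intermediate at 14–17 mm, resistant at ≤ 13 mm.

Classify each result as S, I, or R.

S, I, S, R, S

Tobramycin 20 mm: ≥ 16 mm → susceptible
Doxycycline 0.5 μg/mL: = 0.5 μg/mL → intermediate
Ceftriaxone: 19 mm is ≥ 16 mm → susceptible
Gentamicin: 64 μg/mL is ≥ 64 μg/mL — Resistant
Ceftazidime (23 mm) ≥ 18 mm — susceptible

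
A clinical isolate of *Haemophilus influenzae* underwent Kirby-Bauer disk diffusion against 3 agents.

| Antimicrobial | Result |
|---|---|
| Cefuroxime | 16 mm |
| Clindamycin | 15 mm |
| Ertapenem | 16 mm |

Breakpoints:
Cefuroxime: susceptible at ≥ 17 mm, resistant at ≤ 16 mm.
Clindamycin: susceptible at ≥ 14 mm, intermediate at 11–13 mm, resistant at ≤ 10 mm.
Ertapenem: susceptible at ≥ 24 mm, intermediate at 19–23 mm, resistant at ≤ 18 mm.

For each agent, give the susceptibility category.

R, S, R

Cefuroxime (16 mm) ≤ 16 mm ⇒ resistant
Clindamycin 15 mm: ≥ 14 mm — Susceptible
Ertapenem: 16 mm is ≤ 18 mm — resistant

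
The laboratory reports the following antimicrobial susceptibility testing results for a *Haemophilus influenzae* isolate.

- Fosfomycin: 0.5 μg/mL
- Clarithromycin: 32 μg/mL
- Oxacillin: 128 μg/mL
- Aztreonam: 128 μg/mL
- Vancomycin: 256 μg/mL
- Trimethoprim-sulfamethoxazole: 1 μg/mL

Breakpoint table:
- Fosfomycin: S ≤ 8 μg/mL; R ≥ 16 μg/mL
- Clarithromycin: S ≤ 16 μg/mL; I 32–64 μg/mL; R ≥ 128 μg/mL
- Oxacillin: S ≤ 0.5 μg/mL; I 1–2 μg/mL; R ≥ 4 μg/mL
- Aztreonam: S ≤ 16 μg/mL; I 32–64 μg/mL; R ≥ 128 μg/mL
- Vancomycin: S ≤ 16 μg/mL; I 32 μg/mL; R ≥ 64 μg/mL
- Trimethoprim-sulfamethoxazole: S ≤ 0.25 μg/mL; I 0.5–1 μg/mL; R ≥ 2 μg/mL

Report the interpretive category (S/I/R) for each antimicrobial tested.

S, I, R, R, R, I

Fosfomycin: 0.5 μg/mL is ≤ 8 μg/mL → susceptible
Clarithromycin (32 μg/mL) in 32–64 μg/mL ⇒ intermediate
Oxacillin (128 μg/mL) ≥ 4 μg/mL — R
Aztreonam (128 μg/mL) ≥ 128 μg/mL — R
Vancomycin (256 μg/mL) ≥ 64 μg/mL → Resistant
Trimethoprim-sulfamethoxazole 1 μg/mL: in 0.5–1 μg/mL — intermediate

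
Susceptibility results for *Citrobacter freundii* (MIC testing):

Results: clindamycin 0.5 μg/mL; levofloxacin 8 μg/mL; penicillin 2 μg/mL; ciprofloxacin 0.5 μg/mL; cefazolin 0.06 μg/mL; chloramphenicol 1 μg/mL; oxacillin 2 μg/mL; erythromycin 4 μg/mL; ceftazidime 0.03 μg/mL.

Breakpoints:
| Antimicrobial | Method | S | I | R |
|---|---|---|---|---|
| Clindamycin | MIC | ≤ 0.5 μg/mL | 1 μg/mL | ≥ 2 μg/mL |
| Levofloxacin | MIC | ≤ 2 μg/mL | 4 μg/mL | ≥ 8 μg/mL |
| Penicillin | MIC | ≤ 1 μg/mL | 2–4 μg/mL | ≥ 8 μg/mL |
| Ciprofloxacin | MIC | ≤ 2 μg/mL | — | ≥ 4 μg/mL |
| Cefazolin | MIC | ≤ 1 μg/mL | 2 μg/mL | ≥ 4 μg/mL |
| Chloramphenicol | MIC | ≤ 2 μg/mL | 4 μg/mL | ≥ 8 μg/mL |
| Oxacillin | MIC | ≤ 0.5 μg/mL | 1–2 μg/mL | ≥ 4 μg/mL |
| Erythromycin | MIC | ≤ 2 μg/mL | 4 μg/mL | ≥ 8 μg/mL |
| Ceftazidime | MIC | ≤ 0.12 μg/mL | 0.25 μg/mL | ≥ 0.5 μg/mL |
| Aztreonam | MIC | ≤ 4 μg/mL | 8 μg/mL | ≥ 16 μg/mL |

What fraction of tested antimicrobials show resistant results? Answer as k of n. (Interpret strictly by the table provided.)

Clindamycin (0.5 μg/mL) ≤ 0.5 μg/mL ⇒ S
Levofloxacin: 8 μg/mL is ≥ 8 μg/mL — R
Penicillin: 2 μg/mL is in 2–4 μg/mL — Intermediate
Ciprofloxacin 0.5 μg/mL: ≤ 2 μg/mL ⇒ S
Cefazolin (0.06 μg/mL) ≤ 1 μg/mL ⇒ susceptible
Chloramphenicol: 1 μg/mL is ≤ 2 μg/mL → S
Oxacillin 2 μg/mL: in 1–2 μg/mL ⇒ intermediate
Erythromycin 4 μg/mL: = 4 μg/mL → Intermediate
Ceftazidime 0.03 μg/mL: ≤ 0.12 μg/mL ⇒ S
Resistant: 1/9

1 of 9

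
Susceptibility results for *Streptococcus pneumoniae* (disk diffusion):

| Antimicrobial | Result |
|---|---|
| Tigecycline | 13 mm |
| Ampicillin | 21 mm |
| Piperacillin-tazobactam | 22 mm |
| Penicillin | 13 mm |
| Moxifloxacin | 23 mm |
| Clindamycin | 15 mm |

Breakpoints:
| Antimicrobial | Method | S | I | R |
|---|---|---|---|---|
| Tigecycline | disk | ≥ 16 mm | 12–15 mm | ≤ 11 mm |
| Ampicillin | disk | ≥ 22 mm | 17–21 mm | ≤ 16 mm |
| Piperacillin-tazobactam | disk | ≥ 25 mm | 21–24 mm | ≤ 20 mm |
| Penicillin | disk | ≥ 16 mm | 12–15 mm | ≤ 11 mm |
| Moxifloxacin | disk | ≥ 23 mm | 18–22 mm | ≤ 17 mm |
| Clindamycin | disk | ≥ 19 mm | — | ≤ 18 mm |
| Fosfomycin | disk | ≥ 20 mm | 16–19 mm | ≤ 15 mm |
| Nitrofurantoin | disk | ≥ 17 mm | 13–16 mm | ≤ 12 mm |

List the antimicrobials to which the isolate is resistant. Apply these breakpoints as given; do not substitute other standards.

Tigecycline 13 mm: in 12–15 mm — intermediate
Ampicillin: 21 mm is in 17–21 mm — intermediate
Piperacillin-tazobactam 22 mm: in 21–24 mm → Intermediate
Penicillin 13 mm: in 12–15 mm — I
Moxifloxacin: 23 mm is ≥ 23 mm ⇒ S
Clindamycin 15 mm: ≤ 18 mm → resistant

clindamycin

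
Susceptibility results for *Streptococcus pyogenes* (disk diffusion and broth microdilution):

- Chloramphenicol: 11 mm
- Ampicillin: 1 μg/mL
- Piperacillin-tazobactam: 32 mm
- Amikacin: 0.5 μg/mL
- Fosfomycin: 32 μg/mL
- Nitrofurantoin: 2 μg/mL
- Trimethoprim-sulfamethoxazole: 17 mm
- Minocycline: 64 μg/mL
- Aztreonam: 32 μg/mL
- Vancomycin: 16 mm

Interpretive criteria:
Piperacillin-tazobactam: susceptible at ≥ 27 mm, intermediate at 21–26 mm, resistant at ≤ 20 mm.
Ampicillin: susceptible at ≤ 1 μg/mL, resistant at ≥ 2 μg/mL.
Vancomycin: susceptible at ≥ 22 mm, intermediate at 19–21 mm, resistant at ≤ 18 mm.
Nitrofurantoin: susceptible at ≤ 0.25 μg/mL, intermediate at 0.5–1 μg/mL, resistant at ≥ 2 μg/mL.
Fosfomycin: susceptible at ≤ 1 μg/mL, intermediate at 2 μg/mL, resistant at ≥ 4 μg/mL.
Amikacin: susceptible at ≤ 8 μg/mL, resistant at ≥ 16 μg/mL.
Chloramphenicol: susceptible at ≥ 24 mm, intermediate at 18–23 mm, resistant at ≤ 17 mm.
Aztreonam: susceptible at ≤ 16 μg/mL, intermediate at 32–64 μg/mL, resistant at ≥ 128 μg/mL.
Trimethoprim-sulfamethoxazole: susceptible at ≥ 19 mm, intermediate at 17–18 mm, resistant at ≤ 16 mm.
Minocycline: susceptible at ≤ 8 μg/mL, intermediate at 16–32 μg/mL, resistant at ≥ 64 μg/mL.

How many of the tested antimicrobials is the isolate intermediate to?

2

Chloramphenicol 11 mm: ≤ 17 mm → Resistant
Ampicillin (1 μg/mL) ≤ 1 μg/mL → S
Piperacillin-tazobactam (32 mm) ≥ 27 mm ⇒ Susceptible
Amikacin (0.5 μg/mL) ≤ 8 μg/mL ⇒ S
Fosfomycin (32 μg/mL) ≥ 4 μg/mL → R
Nitrofurantoin (2 μg/mL) ≥ 2 μg/mL ⇒ R
Trimethoprim-sulfamethoxazole 17 mm: in 17–18 mm → intermediate
Minocycline 64 μg/mL: ≥ 64 μg/mL — resistant
Aztreonam: 32 μg/mL is in 32–64 μg/mL → intermediate
Vancomycin (16 mm) ≤ 18 mm ⇒ R
Intermediate: 2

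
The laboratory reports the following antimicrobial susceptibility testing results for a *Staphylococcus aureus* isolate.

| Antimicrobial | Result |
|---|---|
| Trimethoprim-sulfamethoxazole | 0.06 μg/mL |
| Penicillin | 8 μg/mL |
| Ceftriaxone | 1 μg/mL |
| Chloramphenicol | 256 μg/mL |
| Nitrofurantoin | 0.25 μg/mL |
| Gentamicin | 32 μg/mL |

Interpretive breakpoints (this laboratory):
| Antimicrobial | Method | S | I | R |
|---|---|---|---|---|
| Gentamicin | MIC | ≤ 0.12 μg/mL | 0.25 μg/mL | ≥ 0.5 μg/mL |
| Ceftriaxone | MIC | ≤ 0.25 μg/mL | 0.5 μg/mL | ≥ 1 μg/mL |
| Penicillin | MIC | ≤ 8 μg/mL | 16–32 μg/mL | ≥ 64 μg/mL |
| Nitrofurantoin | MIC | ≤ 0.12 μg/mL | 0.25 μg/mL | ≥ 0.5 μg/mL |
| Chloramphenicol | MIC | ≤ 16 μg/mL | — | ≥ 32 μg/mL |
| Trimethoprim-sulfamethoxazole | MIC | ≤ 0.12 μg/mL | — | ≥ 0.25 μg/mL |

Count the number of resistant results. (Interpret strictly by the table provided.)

Trimethoprim-sulfamethoxazole 0.06 μg/mL: ≤ 0.12 μg/mL — Susceptible
Penicillin (8 μg/mL) ≤ 8 μg/mL → susceptible
Ceftriaxone 1 μg/mL: ≥ 1 μg/mL ⇒ resistant
Chloramphenicol: 256 μg/mL is ≥ 32 μg/mL ⇒ R
Nitrofurantoin: 0.25 μg/mL is = 0.25 μg/mL → I
Gentamicin: 32 μg/mL is ≥ 0.5 μg/mL — R
Resistant: 3

3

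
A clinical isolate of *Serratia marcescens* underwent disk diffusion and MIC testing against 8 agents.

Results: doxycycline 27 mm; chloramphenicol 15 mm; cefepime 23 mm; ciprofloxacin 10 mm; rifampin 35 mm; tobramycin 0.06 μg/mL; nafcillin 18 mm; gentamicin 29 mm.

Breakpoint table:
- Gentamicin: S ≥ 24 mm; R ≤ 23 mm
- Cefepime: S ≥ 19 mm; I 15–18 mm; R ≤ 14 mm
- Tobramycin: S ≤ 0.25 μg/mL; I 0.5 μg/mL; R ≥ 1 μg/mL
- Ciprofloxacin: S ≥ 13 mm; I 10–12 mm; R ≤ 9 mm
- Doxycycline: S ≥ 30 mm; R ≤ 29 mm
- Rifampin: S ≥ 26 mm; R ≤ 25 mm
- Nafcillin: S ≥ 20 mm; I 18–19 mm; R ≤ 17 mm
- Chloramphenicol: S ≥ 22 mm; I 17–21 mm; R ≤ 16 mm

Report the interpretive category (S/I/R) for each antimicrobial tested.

Doxycycline (27 mm) ≤ 29 mm → Resistant
Chloramphenicol 15 mm: ≤ 16 mm ⇒ Resistant
Cefepime (23 mm) ≥ 19 mm — Susceptible
Ciprofloxacin (10 mm) in 10–12 mm → I
Rifampin (35 mm) ≥ 26 mm — susceptible
Tobramycin (0.06 μg/mL) ≤ 0.25 μg/mL ⇒ susceptible
Nafcillin (18 mm) in 18–19 mm → I
Gentamicin: 29 mm is ≥ 24 mm — susceptible

R, R, S, I, S, S, I, S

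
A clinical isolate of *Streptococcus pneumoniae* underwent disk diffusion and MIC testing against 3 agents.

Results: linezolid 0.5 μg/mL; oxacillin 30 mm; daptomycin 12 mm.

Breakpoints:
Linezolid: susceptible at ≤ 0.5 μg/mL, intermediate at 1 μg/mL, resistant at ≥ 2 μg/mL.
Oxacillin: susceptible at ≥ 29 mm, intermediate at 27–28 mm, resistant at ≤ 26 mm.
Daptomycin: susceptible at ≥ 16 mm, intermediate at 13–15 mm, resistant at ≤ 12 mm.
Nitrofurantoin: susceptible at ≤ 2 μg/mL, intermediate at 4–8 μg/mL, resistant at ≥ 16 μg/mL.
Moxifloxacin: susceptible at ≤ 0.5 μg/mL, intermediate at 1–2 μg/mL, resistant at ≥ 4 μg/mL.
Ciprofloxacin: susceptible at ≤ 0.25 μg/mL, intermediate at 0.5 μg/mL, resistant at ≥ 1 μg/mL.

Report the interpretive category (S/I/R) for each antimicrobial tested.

S, S, R

Linezolid: 0.5 μg/mL is ≤ 0.5 μg/mL → S
Oxacillin 30 mm: ≥ 29 mm — susceptible
Daptomycin 12 mm: ≤ 12 mm ⇒ Resistant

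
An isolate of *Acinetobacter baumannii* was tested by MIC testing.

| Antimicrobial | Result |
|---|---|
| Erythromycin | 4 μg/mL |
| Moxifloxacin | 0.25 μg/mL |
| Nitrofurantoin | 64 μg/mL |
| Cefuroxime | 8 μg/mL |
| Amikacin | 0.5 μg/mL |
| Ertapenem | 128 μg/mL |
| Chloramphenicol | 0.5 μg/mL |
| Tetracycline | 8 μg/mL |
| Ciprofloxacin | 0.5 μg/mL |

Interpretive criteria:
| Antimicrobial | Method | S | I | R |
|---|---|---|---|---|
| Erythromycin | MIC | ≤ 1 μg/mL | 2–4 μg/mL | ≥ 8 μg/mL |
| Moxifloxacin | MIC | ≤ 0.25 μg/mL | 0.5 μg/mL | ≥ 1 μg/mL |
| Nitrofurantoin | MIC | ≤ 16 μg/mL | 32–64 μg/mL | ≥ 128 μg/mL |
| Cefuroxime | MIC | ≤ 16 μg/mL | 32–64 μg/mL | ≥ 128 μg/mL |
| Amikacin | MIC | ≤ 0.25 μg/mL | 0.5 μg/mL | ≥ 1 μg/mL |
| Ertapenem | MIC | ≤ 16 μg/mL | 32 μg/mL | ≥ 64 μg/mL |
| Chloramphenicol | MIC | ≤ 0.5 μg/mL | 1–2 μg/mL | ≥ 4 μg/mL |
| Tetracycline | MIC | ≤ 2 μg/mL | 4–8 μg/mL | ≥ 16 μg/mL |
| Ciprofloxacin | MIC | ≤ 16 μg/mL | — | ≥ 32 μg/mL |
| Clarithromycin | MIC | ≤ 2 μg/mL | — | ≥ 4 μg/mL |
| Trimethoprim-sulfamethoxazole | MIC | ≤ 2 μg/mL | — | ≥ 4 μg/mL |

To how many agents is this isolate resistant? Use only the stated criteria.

1

Erythromycin 4 μg/mL: in 2–4 μg/mL ⇒ intermediate
Moxifloxacin (0.25 μg/mL) ≤ 0.25 μg/mL ⇒ Susceptible
Nitrofurantoin 64 μg/mL: in 32–64 μg/mL ⇒ Intermediate
Cefuroxime (8 μg/mL) ≤ 16 μg/mL — S
Amikacin: 0.5 μg/mL is = 0.5 μg/mL ⇒ intermediate
Ertapenem 128 μg/mL: ≥ 64 μg/mL → R
Chloramphenicol (0.5 μg/mL) ≤ 0.5 μg/mL — Susceptible
Tetracycline: 8 μg/mL is in 4–8 μg/mL — I
Ciprofloxacin: 0.5 μg/mL is ≤ 16 μg/mL — Susceptible
Resistant: 1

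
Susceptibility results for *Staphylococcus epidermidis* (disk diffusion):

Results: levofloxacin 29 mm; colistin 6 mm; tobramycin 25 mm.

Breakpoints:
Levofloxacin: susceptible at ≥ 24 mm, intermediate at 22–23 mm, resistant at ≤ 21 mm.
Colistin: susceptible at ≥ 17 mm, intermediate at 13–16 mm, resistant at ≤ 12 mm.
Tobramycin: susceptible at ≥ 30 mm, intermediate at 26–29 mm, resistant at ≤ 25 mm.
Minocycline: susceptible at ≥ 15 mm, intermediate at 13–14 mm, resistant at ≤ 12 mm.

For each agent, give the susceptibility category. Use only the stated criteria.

Levofloxacin (29 mm) ≥ 24 mm → susceptible
Colistin (6 mm) ≤ 12 mm — R
Tobramycin (25 mm) ≤ 25 mm — Resistant

S, R, R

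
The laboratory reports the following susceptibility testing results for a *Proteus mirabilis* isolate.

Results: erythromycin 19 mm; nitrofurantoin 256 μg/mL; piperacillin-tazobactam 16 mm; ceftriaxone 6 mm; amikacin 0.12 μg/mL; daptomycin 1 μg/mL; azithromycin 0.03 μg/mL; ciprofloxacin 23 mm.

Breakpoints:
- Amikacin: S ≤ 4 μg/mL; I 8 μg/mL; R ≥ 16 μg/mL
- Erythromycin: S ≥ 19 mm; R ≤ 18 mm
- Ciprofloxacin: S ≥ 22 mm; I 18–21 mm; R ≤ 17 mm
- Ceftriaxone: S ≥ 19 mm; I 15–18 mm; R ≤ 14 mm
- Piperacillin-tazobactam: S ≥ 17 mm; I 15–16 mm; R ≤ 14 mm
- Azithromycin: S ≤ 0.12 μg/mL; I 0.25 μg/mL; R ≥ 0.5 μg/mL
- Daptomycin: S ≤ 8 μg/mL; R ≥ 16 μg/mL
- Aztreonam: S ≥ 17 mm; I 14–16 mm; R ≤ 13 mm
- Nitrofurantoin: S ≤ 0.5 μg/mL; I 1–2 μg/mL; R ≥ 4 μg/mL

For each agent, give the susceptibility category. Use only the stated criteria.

S, R, I, R, S, S, S, S

Erythromycin 19 mm: ≥ 19 mm ⇒ susceptible
Nitrofurantoin: 256 μg/mL is ≥ 4 μg/mL ⇒ R
Piperacillin-tazobactam (16 mm) in 15–16 mm → I
Ceftriaxone: 6 mm is ≤ 14 mm → R
Amikacin: 0.12 μg/mL is ≤ 4 μg/mL ⇒ S
Daptomycin: 1 μg/mL is ≤ 8 μg/mL → Susceptible
Azithromycin 0.03 μg/mL: ≤ 0.12 μg/mL ⇒ S
Ciprofloxacin 23 mm: ≥ 22 mm ⇒ S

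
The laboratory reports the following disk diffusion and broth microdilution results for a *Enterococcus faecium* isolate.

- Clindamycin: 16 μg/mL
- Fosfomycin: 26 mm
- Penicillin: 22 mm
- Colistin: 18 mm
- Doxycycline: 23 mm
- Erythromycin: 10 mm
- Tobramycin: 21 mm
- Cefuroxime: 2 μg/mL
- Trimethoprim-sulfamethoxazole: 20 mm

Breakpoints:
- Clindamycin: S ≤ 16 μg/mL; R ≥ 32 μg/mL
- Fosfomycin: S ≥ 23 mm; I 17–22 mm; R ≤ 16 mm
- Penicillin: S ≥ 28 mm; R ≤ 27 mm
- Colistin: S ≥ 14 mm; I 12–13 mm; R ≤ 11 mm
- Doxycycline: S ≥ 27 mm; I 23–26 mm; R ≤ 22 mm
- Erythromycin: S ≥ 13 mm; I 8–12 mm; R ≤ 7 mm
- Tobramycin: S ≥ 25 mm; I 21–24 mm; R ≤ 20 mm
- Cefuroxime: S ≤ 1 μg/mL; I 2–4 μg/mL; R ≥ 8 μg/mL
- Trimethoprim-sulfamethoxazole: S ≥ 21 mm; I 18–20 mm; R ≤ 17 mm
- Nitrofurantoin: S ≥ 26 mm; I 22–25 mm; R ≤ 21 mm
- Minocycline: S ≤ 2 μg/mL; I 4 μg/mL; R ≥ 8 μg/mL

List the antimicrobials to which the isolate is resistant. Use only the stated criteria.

Clindamycin 16 μg/mL: ≤ 16 μg/mL — susceptible
Fosfomycin 26 mm: ≥ 23 mm — Susceptible
Penicillin (22 mm) ≤ 27 mm ⇒ resistant
Colistin 18 mm: ≥ 14 mm — Susceptible
Doxycycline (23 mm) in 23–26 mm ⇒ I
Erythromycin: 10 mm is in 8–12 mm ⇒ I
Tobramycin: 21 mm is in 21–24 mm → I
Cefuroxime: 2 μg/mL is in 2–4 μg/mL ⇒ I
Trimethoprim-sulfamethoxazole (20 mm) in 18–20 mm — I

penicillin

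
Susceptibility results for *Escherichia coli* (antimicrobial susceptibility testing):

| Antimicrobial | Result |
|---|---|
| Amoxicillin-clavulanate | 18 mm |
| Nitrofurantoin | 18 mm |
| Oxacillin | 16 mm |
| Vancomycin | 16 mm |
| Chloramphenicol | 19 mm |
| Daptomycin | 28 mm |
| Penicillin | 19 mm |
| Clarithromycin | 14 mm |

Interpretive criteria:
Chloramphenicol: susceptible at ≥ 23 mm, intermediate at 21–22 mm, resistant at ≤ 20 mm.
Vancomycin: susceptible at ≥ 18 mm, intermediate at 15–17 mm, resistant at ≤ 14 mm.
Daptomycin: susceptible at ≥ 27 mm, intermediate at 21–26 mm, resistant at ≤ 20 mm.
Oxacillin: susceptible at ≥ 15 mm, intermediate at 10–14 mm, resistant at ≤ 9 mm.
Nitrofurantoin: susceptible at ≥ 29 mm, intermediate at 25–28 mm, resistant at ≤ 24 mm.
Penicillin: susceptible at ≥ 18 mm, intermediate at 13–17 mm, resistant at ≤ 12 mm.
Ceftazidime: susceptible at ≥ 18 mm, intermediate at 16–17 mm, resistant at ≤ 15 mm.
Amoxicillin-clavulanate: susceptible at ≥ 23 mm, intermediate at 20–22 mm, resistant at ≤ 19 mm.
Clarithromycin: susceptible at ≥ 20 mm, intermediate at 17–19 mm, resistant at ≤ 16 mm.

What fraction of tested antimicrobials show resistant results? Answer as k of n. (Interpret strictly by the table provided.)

Amoxicillin-clavulanate (18 mm) ≤ 19 mm ⇒ R
Nitrofurantoin (18 mm) ≤ 24 mm ⇒ resistant
Oxacillin 16 mm: ≥ 15 mm → Susceptible
Vancomycin (16 mm) in 15–17 mm → intermediate
Chloramphenicol 19 mm: ≤ 20 mm ⇒ resistant
Daptomycin 28 mm: ≥ 27 mm → Susceptible
Penicillin (19 mm) ≥ 18 mm → S
Clarithromycin: 14 mm is ≤ 16 mm → resistant
Resistant: 4/8

4 of 8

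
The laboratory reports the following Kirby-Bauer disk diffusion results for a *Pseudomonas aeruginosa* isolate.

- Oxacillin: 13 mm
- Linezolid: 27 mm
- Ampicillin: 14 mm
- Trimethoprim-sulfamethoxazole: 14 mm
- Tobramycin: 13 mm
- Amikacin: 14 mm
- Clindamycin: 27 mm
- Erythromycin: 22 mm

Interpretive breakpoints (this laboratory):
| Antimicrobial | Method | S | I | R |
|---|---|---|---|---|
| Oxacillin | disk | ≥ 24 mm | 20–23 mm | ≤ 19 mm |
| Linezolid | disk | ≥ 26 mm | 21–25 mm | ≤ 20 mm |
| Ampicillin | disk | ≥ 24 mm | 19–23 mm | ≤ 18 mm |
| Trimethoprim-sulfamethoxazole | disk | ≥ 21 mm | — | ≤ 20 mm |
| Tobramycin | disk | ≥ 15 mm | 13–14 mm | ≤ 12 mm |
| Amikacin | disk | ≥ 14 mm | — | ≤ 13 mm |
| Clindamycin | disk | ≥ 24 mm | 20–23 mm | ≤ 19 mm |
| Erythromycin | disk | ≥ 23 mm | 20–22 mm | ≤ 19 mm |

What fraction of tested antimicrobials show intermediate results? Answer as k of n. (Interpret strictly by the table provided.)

Oxacillin 13 mm: ≤ 19 mm → R
Linezolid: 27 mm is ≥ 26 mm — susceptible
Ampicillin 14 mm: ≤ 18 mm ⇒ resistant
Trimethoprim-sulfamethoxazole (14 mm) ≤ 20 mm ⇒ Resistant
Tobramycin: 13 mm is in 13–14 mm — I
Amikacin 14 mm: ≥ 14 mm — susceptible
Clindamycin (27 mm) ≥ 24 mm — susceptible
Erythromycin 22 mm: in 20–22 mm → intermediate
Intermediate: 2/8

2 of 8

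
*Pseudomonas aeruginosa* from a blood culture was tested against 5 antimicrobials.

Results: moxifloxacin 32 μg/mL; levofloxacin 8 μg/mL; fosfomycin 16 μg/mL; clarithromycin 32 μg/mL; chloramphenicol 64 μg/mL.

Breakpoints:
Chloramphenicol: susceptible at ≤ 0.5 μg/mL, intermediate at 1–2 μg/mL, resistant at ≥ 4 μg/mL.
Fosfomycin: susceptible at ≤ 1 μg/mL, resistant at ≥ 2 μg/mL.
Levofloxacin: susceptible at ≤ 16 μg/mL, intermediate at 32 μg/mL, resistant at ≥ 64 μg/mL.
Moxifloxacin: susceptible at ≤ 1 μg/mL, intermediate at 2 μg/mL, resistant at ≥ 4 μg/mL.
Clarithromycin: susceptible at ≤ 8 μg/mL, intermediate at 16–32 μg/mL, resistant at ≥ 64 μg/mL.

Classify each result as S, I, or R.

Moxifloxacin 32 μg/mL: ≥ 4 μg/mL — R
Levofloxacin 8 μg/mL: ≤ 16 μg/mL — S
Fosfomycin (16 μg/mL) ≥ 2 μg/mL → Resistant
Clarithromycin: 32 μg/mL is in 16–32 μg/mL — intermediate
Chloramphenicol: 64 μg/mL is ≥ 4 μg/mL — resistant

R, S, R, I, R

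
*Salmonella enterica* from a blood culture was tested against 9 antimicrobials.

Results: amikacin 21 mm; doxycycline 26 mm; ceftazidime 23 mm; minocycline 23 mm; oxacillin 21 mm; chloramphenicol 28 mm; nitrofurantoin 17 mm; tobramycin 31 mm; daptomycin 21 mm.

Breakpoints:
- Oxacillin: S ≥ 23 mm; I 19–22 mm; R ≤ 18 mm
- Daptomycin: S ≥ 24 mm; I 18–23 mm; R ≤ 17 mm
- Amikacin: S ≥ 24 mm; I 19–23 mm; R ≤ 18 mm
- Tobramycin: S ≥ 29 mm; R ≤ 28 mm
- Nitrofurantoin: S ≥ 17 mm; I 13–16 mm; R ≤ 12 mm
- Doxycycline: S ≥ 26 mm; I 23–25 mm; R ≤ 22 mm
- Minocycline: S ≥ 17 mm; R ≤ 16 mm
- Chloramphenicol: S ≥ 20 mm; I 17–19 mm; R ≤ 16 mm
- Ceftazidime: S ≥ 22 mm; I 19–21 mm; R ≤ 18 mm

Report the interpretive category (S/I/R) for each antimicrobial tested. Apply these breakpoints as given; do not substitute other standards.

Amikacin: 21 mm is in 19–23 mm → Intermediate
Doxycycline: 26 mm is ≥ 26 mm — Susceptible
Ceftazidime: 23 mm is ≥ 22 mm — Susceptible
Minocycline: 23 mm is ≥ 17 mm → S
Oxacillin: 21 mm is in 19–22 mm ⇒ Intermediate
Chloramphenicol (28 mm) ≥ 20 mm ⇒ Susceptible
Nitrofurantoin: 17 mm is ≥ 17 mm → Susceptible
Tobramycin: 31 mm is ≥ 29 mm → S
Daptomycin 21 mm: in 18–23 mm → I

I, S, S, S, I, S, S, S, I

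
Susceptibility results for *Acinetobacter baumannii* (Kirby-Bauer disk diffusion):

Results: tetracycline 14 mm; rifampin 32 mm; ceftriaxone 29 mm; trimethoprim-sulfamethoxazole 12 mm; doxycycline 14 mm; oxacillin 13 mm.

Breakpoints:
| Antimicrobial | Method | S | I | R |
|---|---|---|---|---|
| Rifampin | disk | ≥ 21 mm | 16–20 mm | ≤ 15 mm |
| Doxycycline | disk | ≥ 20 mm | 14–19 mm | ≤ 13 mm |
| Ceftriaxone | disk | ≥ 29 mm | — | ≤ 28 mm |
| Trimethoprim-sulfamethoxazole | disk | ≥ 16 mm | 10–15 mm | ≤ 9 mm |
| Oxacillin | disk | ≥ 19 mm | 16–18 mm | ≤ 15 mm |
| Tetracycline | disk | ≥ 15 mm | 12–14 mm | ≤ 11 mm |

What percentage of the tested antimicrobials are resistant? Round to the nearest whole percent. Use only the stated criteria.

Tetracycline 14 mm: in 12–14 mm ⇒ I
Rifampin 32 mm: ≥ 21 mm ⇒ Susceptible
Ceftriaxone: 29 mm is ≥ 29 mm → Susceptible
Trimethoprim-sulfamethoxazole: 12 mm is in 10–15 mm — intermediate
Doxycycline 14 mm: in 14–19 mm → intermediate
Oxacillin 13 mm: ≤ 15 mm — R
Resistant: 1/6

17%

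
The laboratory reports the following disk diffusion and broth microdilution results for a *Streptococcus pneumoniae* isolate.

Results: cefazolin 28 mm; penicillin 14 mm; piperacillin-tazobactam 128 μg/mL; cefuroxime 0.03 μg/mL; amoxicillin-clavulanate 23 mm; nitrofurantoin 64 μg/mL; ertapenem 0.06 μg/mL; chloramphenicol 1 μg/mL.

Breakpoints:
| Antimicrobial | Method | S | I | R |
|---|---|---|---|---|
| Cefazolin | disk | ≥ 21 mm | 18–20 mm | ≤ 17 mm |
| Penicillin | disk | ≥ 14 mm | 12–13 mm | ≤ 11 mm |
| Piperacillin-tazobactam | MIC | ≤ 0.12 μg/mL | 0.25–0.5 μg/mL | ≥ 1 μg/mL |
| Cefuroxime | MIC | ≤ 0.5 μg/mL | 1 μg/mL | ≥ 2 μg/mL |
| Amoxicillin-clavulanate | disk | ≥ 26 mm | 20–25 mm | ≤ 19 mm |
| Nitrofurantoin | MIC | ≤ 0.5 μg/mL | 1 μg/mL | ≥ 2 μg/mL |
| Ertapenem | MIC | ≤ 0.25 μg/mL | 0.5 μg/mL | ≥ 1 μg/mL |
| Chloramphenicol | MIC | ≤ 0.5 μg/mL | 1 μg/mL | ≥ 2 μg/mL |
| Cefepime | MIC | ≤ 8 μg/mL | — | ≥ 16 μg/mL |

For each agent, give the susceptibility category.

S, S, R, S, I, R, S, I

Cefazolin (28 mm) ≥ 21 mm ⇒ Susceptible
Penicillin (14 mm) ≥ 14 mm → Susceptible
Piperacillin-tazobactam 128 μg/mL: ≥ 1 μg/mL → R
Cefuroxime (0.03 μg/mL) ≤ 0.5 μg/mL — S
Amoxicillin-clavulanate (23 mm) in 20–25 mm → Intermediate
Nitrofurantoin 64 μg/mL: ≥ 2 μg/mL → R
Ertapenem 0.06 μg/mL: ≤ 0.25 μg/mL → Susceptible
Chloramphenicol (1 μg/mL) = 1 μg/mL ⇒ intermediate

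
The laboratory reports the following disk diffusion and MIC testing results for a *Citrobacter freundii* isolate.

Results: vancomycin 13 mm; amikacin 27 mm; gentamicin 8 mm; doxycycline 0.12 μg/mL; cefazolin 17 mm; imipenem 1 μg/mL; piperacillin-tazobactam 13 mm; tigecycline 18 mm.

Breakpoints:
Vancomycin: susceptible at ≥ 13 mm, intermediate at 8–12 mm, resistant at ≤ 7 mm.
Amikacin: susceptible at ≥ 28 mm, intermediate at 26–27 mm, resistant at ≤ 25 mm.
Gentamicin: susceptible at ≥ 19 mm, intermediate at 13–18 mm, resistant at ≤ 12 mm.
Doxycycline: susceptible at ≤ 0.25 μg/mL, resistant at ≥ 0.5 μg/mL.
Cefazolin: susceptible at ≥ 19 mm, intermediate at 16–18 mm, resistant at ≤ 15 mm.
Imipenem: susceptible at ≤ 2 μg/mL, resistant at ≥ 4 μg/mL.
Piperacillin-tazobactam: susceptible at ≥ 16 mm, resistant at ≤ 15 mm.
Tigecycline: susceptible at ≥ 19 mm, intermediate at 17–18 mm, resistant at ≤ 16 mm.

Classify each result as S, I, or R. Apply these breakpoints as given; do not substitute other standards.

Vancomycin 13 mm: ≥ 13 mm ⇒ Susceptible
Amikacin: 27 mm is in 26–27 mm → Intermediate
Gentamicin: 8 mm is ≤ 12 mm ⇒ R
Doxycycline 0.12 μg/mL: ≤ 0.25 μg/mL ⇒ susceptible
Cefazolin: 17 mm is in 16–18 mm — Intermediate
Imipenem 1 μg/mL: ≤ 2 μg/mL ⇒ Susceptible
Piperacillin-tazobactam (13 mm) ≤ 15 mm ⇒ resistant
Tigecycline (18 mm) in 17–18 mm ⇒ intermediate

S, I, R, S, I, S, R, I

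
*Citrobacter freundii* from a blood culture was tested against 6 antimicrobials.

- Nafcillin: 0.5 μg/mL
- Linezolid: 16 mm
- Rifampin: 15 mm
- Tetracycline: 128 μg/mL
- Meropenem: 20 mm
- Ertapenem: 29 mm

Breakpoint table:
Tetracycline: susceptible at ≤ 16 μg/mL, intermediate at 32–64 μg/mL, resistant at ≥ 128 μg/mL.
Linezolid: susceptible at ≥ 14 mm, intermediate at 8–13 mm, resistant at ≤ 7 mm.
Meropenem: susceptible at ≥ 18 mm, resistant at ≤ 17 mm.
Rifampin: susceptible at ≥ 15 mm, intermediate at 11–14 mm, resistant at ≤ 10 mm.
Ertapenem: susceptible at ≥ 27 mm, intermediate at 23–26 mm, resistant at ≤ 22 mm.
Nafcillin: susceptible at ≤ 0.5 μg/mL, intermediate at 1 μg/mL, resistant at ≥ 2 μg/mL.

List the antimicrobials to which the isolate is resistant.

tetracycline

Nafcillin (0.5 μg/mL) ≤ 0.5 μg/mL ⇒ S
Linezolid 16 mm: ≥ 14 mm — Susceptible
Rifampin: 15 mm is ≥ 15 mm → S
Tetracycline (128 μg/mL) ≥ 128 μg/mL ⇒ resistant
Meropenem (20 mm) ≥ 18 mm — Susceptible
Ertapenem (29 mm) ≥ 27 mm ⇒ S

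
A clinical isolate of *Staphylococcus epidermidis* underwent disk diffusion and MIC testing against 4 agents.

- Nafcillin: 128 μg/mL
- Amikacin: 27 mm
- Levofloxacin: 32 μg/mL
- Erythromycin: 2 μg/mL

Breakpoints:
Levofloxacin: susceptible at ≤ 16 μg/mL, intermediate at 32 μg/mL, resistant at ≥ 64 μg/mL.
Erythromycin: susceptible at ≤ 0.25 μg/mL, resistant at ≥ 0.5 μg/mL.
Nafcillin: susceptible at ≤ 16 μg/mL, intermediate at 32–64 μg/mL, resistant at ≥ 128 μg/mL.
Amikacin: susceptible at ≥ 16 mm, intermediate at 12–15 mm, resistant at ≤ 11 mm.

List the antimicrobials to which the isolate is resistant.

nafcillin, erythromycin

Nafcillin: 128 μg/mL is ≥ 128 μg/mL — R
Amikacin (27 mm) ≥ 16 mm → susceptible
Levofloxacin (32 μg/mL) = 32 μg/mL → intermediate
Erythromycin (2 μg/mL) ≥ 0.5 μg/mL — Resistant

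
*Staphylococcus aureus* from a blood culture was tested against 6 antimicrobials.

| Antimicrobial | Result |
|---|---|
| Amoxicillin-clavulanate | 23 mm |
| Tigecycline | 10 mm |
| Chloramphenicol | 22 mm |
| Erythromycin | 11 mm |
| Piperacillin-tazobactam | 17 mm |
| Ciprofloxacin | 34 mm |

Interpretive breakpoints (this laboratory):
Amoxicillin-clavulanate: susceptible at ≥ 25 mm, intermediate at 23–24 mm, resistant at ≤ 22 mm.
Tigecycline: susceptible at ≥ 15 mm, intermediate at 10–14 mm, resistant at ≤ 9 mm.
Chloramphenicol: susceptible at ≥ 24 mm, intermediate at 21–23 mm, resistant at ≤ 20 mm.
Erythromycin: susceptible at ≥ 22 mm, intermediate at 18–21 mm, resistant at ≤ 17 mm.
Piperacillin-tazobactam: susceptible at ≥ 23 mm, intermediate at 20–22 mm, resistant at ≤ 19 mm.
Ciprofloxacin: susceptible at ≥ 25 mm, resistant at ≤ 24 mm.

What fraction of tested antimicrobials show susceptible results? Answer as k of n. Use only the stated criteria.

1 of 6

Amoxicillin-clavulanate: 23 mm is in 23–24 mm → intermediate
Tigecycline: 10 mm is in 10–14 mm ⇒ I
Chloramphenicol (22 mm) in 21–23 mm ⇒ Intermediate
Erythromycin (11 mm) ≤ 17 mm → resistant
Piperacillin-tazobactam (17 mm) ≤ 19 mm → resistant
Ciprofloxacin 34 mm: ≥ 25 mm — S
Susceptible: 1/6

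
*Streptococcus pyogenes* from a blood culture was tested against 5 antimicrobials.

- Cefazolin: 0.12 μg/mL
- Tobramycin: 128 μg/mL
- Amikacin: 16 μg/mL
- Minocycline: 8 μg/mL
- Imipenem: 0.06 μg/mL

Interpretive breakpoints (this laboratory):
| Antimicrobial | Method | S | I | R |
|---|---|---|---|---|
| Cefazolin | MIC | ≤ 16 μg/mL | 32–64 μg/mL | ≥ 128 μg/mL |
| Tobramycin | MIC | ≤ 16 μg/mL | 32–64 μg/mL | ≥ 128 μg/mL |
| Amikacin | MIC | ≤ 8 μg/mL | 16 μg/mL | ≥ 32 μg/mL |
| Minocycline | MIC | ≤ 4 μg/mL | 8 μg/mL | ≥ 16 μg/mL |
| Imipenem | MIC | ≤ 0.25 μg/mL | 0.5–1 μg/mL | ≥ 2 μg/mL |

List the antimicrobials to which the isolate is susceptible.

cefazolin, imipenem

Cefazolin (0.12 μg/mL) ≤ 16 μg/mL ⇒ Susceptible
Tobramycin (128 μg/mL) ≥ 128 μg/mL ⇒ Resistant
Amikacin: 16 μg/mL is = 16 μg/mL — intermediate
Minocycline: 8 μg/mL is = 8 μg/mL → intermediate
Imipenem 0.06 μg/mL: ≤ 0.25 μg/mL — susceptible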